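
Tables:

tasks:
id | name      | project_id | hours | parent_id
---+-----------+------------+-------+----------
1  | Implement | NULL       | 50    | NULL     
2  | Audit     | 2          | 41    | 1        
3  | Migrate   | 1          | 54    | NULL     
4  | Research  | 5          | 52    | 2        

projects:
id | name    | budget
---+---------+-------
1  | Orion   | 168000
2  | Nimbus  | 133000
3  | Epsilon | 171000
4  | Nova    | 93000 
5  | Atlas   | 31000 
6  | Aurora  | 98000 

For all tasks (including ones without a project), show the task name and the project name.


LEFT JOIN keeps every row from tasks (the left table); where project_id has no match in projects, the project columns become NULL. Walk through each task:
  - task 1 (Implement): project_id=NULL, no match -> kept with NULL
  - task 2 (Audit): project_id=2 -> matches Nimbus
  - task 3 (Migrate): project_id=1 -> matches Orion
  - task 4 (Research): project_id=5 -> matches Atlas
All 4 rows appear; 1 has NULL project.

SQL:
SELECT a.name, b.name AS project
FROM tasks a
LEFT JOIN projects b ON a.project_id = b.id

Result:
name      | project
----------+--------
Implement | NULL   
Audit     | Nimbus 
Migrate   | Orion  
Research  | Atlas  


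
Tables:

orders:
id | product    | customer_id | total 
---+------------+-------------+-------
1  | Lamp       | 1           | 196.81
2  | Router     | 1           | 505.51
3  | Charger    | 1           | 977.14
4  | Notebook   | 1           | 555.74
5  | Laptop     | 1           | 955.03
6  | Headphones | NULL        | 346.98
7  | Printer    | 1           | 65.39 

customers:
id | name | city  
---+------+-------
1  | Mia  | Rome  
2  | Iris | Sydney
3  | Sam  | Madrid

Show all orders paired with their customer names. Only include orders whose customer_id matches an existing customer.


INNER JOIN keeps only orders rows whose customer_id matches an id in customers. Walk through each order:
  - order 1 (Lamp): customer_id=1 -> matches Mia
  - order 2 (Router): customer_id=1 -> matches Mia
  - order 3 (Charger): customer_id=1 -> matches Mia
  - order 4 (Notebook): customer_id=1 -> matches Mia
  - order 5 (Laptop): customer_id=1 -> matches Mia
  - order 6 (Headphones): customer_id=NULL, no match -> dropped
  - order 7 (Printer): customer_id=1 -> matches Mia
So 1 of 7 rows is dropped.

SQL:
SELECT a.product, b.name AS customer
FROM orders a
INNER JOIN customers b ON a.customer_id = b.id

Result:
product  | customer
---------+---------
Lamp     | Mia     
Router   | Mia     
Charger  | Mia     
Notebook | Mia     
Laptop   | Mia     
Printer  | Mia     


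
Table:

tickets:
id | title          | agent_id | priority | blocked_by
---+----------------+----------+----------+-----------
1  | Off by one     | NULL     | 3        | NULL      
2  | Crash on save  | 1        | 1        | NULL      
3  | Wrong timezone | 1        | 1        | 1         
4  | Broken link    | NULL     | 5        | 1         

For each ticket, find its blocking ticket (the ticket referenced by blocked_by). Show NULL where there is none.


This is a self-join: tickets is joined to a second copy of itself, matching each row's blocked_by to another row's id. Use LEFT JOIN so rows with blocked_by=NULL are kept.
  - ticket 1 (Off by one): blocked_by=NULL -> NULL
  - ticket 2 (Crash on save): blocked_by=NULL -> NULL
  - ticket 3 (Wrong timezone): blocked_by=1 -> Off by one
  - ticket 4 (Broken link): blocked_by=1 -> Off by one

SQL:
SELECT a.title AS item, b.title AS blocked_by
FROM tickets a
LEFT JOIN tickets b ON a.blocked_by = b.id

Result:
item           | blocked_by
---------------+-----------
Off by one     | NULL      
Crash on save  | NULL      
Wrong timezone | Off by one
Broken link    | Off by one


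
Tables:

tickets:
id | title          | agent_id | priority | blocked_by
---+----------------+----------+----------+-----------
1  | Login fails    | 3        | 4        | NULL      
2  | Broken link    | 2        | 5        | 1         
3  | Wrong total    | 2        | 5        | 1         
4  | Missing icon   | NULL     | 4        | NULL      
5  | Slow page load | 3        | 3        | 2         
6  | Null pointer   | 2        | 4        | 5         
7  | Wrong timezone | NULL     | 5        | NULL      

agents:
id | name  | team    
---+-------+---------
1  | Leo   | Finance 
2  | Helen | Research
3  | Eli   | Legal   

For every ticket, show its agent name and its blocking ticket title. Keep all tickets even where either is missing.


Two LEFT JOINs from the same base table tickets: one to agents via agent_id, one to tickets itself via blocked_by. Both are LEFT so every ticket is preserved.
Match against agents:
  - ticket 1 (Login fails): agent_id=3 -> matches Eli
  - ticket 2 (Broken link): agent_id=2 -> matches Helen
  - ticket 3 (Wrong total): agent_id=2 -> matches Helen
  - ticket 4 (Missing icon): agent_id=NULL, no match -> kept with NULL
  - ticket 5 (Slow page load): agent_id=3 -> matches Eli
  - ticket 6 (Null pointer): agent_id=2 -> matches Helen
  - ticket 7 (Wrong timezone): agent_id=NULL, no match -> kept with NULL
Match against tickets (self):
  - ticket 1 (Login fails): blocked_by=NULL -> NULL
  - ticket 2 (Broken link): blocked_by=1 -> Login fails
  - ticket 3 (Wrong total): blocked_by=1 -> Login fails
  - ticket 4 (Missing icon): blocked_by=NULL -> NULL
  - ticket 5 (Slow page load): blocked_by=2 -> Broken link
  - ticket 6 (Null pointer): blocked_by=5 -> Slow page load
  - ticket 7 (Wrong timezone): blocked_by=NULL -> NULL

SQL:
SELECT a.title, b.name AS agent, c.title AS blocked_by
FROM tickets a
LEFT JOIN agents b ON a.agent_id = b.id
LEFT JOIN tickets c ON a.blocked_by = c.id

Result:
title          | agent | blocked_by    
---------------+-------+---------------
Login fails    | Eli   | NULL          
Broken link    | Helen | Login fails   
Wrong total    | Helen | Login fails   
Missing icon   | NULL  | NULL          
Slow page load | Eli   | Broken link   
Null pointer   | Helen | Slow page load
Wrong timezone | NULL  | NULL          


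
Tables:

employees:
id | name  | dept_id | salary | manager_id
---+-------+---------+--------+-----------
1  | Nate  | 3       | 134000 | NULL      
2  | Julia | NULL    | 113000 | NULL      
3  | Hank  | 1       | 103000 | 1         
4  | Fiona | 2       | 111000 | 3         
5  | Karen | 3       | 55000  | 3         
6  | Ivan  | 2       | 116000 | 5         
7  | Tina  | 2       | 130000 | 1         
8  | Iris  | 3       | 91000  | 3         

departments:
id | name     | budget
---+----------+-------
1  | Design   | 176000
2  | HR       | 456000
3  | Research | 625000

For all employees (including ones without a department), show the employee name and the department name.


LEFT JOIN keeps every row from employees (the left table); where dept_id has no match in departments, the department columns become NULL. Walk through each employee:
  - employee 1 (Nate): dept_id=3 -> matches Research
  - employee 2 (Julia): dept_id=NULL, no match -> kept with NULL
  - employee 3 (Hank): dept_id=1 -> matches Design
  - employee 4 (Fiona): dept_id=2 -> matches HR
  - employee 5 (Karen): dept_id=3 -> matches Research
  - employee 6 (Ivan): dept_id=2 -> matches HR
  - employee 7 (Tina): dept_id=2 -> matches HR
  - employee 8 (Iris): dept_id=3 -> matches Research
All 8 rows appear; 1 has NULL department.

SQL:
SELECT a.name, b.name AS department
FROM employees a
LEFT JOIN departments b ON a.dept_id = b.id

Result:
name  | department
------+-----------
Nate  | Research  
Julia | NULL      
Hank  | Design    
Fiona | HR        
Karen | Research  
Ivan  | HR        
Tina  | HR        
Iris  | Research  


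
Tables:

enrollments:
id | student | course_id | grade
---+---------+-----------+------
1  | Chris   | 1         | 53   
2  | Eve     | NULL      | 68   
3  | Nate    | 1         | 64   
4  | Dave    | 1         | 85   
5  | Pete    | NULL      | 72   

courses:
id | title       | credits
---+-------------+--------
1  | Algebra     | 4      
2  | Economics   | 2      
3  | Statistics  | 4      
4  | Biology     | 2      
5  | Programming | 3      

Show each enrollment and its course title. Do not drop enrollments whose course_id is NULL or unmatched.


LEFT JOIN keeps every row from enrollments (the left table); where course_id has no match in courses, the course columns become NULL. Walk through each enrollment:
  - enrollment 1 (Chris): course_id=1 -> matches Algebra
  - enrollment 2 (Eve): course_id=NULL, no match -> kept with NULL
  - enrollment 3 (Nate): course_id=1 -> matches Algebra
  - enrollment 4 (Dave): course_id=1 -> matches Algebra
  - enrollment 5 (Pete): course_id=NULL, no match -> kept with NULL
All 5 rows appear; 2 have NULL course.

SQL:
SELECT a.student, b.title AS course
FROM enrollments a
LEFT JOIN courses b ON a.course_id = b.id

Result:
student | course 
--------+--------
Chris   | Algebra
Eve     | NULL   
Nate    | Algebra
Dave    | Algebra
Pete    | NULL   


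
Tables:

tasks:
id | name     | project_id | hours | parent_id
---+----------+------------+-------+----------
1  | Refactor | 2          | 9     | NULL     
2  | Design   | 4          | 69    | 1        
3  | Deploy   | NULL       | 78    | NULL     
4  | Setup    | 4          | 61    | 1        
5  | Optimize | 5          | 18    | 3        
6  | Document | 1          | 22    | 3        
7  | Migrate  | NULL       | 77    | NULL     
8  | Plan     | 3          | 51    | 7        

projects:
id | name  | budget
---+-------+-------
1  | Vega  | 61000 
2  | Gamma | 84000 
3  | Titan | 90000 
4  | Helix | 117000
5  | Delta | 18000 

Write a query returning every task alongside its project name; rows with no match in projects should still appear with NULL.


LEFT JOIN keeps every row from tasks (the left table); where project_id has no match in projects, the project columns become NULL. Walk through each task:
  - task 1 (Refactor): project_id=2 -> matches Gamma
  - task 2 (Design): project_id=4 -> matches Helix
  - task 3 (Deploy): project_id=NULL, no match -> kept with NULL
  - task 4 (Setup): project_id=4 -> matches Helix
  - task 5 (Optimize): project_id=5 -> matches Delta
  - task 6 (Document): project_id=1 -> matches Vega
  - task 7 (Migrate): project_id=NULL, no match -> kept with NULL
  - task 8 (Plan): project_id=3 -> matches Titan
All 8 rows appear; 2 have NULL project.

SQL:
SELECT a.name, b.name AS project
FROM tasks a
LEFT JOIN projects b ON a.project_id = b.id

Result:
name     | project
---------+--------
Refactor | Gamma  
Design   | Helix  
Deploy   | NULL   
Setup    | Helix  
Optimize | Delta  
Document | Vega   
Migrate  | NULL   
Plan     | Titan  


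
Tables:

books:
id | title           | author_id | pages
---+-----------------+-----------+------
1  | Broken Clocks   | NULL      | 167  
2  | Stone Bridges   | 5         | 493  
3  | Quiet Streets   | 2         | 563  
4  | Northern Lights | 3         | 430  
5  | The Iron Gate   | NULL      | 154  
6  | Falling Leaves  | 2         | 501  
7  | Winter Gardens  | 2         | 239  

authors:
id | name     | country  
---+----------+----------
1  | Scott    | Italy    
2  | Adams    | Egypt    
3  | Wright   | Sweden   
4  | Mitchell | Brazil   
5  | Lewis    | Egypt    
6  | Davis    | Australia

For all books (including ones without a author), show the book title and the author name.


LEFT JOIN keeps every row from books (the left table); where author_id has no match in authors, the author columns become NULL. Walk through each book:
  - book 1 (Broken Clocks): author_id=NULL, no match -> kept with NULL
  - book 2 (Stone Bridges): author_id=5 -> matches Lewis
  - book 3 (Quiet Streets): author_id=2 -> matches Adams
  - book 4 (Northern Lights): author_id=3 -> matches Wright
  - book 5 (The Iron Gate): author_id=NULL, no match -> kept with NULL
  - book 6 (Falling Leaves): author_id=2 -> matches Adams
  - book 7 (Winter Gardens): author_id=2 -> matches Adams
All 7 rows appear; 2 have NULL author.

SQL:
SELECT a.title, b.name AS author
FROM books a
LEFT JOIN authors b ON a.author_id = b.id

Result:
title           | author
----------------+-------
Broken Clocks   | NULL  
Stone Bridges   | Lewis 
Quiet Streets   | Adams 
Northern Lights | Wright
The Iron Gate   | NULL  
Falling Leaves  | Adams 
Winter Gardens  | Adams 


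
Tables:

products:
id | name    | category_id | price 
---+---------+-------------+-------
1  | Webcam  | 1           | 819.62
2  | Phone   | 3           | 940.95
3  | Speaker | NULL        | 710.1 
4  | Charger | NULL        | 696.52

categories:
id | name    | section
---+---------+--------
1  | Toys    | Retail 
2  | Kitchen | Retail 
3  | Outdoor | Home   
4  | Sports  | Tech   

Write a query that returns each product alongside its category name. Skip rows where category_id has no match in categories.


INNER JOIN keeps only products rows whose category_id matches an id in categories. Walk through each product:
  - product 1 (Webcam): category_id=1 -> matches Toys
  - product 2 (Phone): category_id=3 -> matches Outdoor
  - product 3 (Speaker): category_id=NULL, no match -> dropped
  - product 4 (Charger): category_id=NULL, no match -> dropped
So 2 of 4 rows are dropped.

SQL:
SELECT a.name, b.name AS category
FROM products a
INNER JOIN categories b ON a.category_id = b.id

Result:
name   | category
-------+---------
Webcam | Toys    
Phone  | Outdoor 


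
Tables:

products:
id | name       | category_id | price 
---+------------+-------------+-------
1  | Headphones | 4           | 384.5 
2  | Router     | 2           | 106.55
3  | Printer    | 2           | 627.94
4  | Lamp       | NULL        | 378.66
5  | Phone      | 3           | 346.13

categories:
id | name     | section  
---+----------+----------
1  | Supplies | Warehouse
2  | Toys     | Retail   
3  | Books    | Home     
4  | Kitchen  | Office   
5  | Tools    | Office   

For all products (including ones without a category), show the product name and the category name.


LEFT JOIN keeps every row from products (the left table); where category_id has no match in categories, the category columns become NULL. Walk through each product:
  - product 1 (Headphones): category_id=4 -> matches Kitchen
  - product 2 (Router): category_id=2 -> matches Toys
  - product 3 (Printer): category_id=2 -> matches Toys
  - product 4 (Lamp): category_id=NULL, no match -> kept with NULL
  - product 5 (Phone): category_id=3 -> matches Books
All 5 rows appear; 1 has NULL category.

SQL:
SELECT a.name, b.name AS category
FROM products a
LEFT JOIN categories b ON a.category_id = b.id

Result:
name       | category
-----------+---------
Headphones | Kitchen 
Router     | Toys    
Printer    | Toys    
Lamp       | NULL    
Phone      | Books   


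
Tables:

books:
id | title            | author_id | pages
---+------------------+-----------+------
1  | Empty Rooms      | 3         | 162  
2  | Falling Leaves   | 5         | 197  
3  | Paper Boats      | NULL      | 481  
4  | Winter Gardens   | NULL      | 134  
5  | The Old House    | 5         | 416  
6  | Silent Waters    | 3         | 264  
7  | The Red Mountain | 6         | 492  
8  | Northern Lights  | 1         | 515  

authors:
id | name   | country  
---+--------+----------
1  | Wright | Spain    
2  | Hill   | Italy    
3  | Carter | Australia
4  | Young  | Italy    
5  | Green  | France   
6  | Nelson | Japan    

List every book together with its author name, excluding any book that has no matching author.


INNER JOIN keeps only books rows whose author_id matches an id in authors. Walk through each book:
  - book 1 (Empty Rooms): author_id=3 -> matches Carter
  - book 2 (Falling Leaves): author_id=5 -> matches Green
  - book 3 (Paper Boats): author_id=NULL, no match -> dropped
  - book 4 (Winter Gardens): author_id=NULL, no match -> dropped
  - book 5 (The Old House): author_id=5 -> matches Green
  - book 6 (Silent Waters): author_id=3 -> matches Carter
  - book 7 (The Red Mountain): author_id=6 -> matches Nelson
  - book 8 (Northern Lights): author_id=1 -> matches Wright
So 2 of 8 rows are dropped.

SQL:
SELECT a.title, b.name AS author
FROM books a
INNER JOIN authors b ON a.author_id = b.id

Result:
title            | author
-----------------+-------
Empty Rooms      | Carter
Falling Leaves   | Green 
The Old House    | Green 
Silent Waters    | Carter
The Red Mountain | Nelson
Northern Lights  | Wright


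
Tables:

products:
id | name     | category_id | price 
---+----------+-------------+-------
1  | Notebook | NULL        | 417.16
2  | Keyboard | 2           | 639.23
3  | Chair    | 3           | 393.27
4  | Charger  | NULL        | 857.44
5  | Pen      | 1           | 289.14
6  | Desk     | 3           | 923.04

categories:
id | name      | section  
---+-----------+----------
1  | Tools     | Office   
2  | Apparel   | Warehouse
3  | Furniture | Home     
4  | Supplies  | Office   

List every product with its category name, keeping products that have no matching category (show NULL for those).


LEFT JOIN keeps every row from products (the left table); where category_id has no match in categories, the category columns become NULL. Walk through each product:
  - product 1 (Notebook): category_id=NULL, no match -> kept with NULL
  - product 2 (Keyboard): category_id=2 -> matches Apparel
  - product 3 (Chair): category_id=3 -> matches Furniture
  - product 4 (Charger): category_id=NULL, no match -> kept with NULL
  - product 5 (Pen): category_id=1 -> matches Tools
  - product 6 (Desk): category_id=3 -> matches Furniture
All 6 rows appear; 2 have NULL category.

SQL:
SELECT a.name, b.name AS category
FROM products a
LEFT JOIN categories b ON a.category_id = b.id

Result:
name     | category 
---------+----------
Notebook | NULL     
Keyboard | Apparel  
Chair    | Furniture
Charger  | NULL     
Pen      | Tools    
Desk     | Furniture


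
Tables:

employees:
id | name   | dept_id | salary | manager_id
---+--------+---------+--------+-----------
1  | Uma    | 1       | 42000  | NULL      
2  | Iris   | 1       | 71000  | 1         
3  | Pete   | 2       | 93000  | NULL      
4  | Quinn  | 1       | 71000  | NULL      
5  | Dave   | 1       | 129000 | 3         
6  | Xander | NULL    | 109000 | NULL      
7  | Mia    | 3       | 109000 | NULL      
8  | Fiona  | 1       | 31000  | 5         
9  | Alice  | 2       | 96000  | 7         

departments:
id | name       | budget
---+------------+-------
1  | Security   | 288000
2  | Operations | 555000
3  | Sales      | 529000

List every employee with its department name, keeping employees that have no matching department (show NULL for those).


LEFT JOIN keeps every row from employees (the left table); where dept_id has no match in departments, the department columns become NULL. Walk through each employee:
  - employee 1 (Uma): dept_id=1 -> matches Security
  - employee 2 (Iris): dept_id=1 -> matches Security
  - employee 3 (Pete): dept_id=2 -> matches Operations
  - employee 4 (Quinn): dept_id=1 -> matches Security
  - employee 5 (Dave): dept_id=1 -> matches Security
  - employee 6 (Xander): dept_id=NULL, no match -> kept with NULL
  - employee 7 (Mia): dept_id=3 -> matches Sales
  - employee 8 (Fiona): dept_id=1 -> matches Security
  - employee 9 (Alice): dept_id=2 -> matches Operations
All 9 rows appear; 1 has NULL department.

SQL:
SELECT a.name, b.name AS department
FROM employees a
LEFT JOIN departments b ON a.dept_id = b.id

Result:
name   | department
-------+-----------
Uma    | Security  
Iris   | Security  
Pete   | Operations
Quinn  | Security  
Dave   | Security  
Xander | NULL      
Mia    | Sales     
Fiona  | Security  
Alice  | Operations


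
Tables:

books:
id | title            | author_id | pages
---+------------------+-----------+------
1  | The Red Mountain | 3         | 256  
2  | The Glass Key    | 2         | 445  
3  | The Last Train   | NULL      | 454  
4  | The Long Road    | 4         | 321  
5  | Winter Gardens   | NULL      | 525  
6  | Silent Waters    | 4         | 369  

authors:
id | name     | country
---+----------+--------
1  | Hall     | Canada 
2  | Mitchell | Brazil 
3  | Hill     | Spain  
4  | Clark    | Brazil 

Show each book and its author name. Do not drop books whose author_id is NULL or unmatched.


LEFT JOIN keeps every row from books (the left table); where author_id has no match in authors, the author columns become NULL. Walk through each book:
  - book 1 (The Red Mountain): author_id=3 -> matches Hill
  - book 2 (The Glass Key): author_id=2 -> matches Mitchell
  - book 3 (The Last Train): author_id=NULL, no match -> kept with NULL
  - book 4 (The Long Road): author_id=4 -> matches Clark
  - book 5 (Winter Gardens): author_id=NULL, no match -> kept with NULL
  - book 6 (Silent Waters): author_id=4 -> matches Clark
All 6 rows appear; 2 have NULL author.

SQL:
SELECT a.title, b.name AS author
FROM books a
LEFT JOIN authors b ON a.author_id = b.id

Result:
title            | author  
-----------------+---------
The Red Mountain | Hill    
The Glass Key    | Mitchell
The Last Train   | NULL    
The Long Road    | Clark   
Winter Gardens   | NULL    
Silent Waters    | Clark   


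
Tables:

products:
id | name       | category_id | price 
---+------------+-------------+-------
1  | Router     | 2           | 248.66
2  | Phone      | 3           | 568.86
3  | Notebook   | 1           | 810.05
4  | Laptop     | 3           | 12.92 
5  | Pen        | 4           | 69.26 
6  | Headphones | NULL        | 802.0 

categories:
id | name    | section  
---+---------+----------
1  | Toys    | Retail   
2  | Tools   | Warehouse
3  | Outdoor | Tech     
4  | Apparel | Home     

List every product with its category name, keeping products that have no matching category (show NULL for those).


LEFT JOIN keeps every row from products (the left table); where category_id has no match in categories, the category columns become NULL. Walk through each product:
  - product 1 (Router): category_id=2 -> matches Tools
  - product 2 (Phone): category_id=3 -> matches Outdoor
  - product 3 (Notebook): category_id=1 -> matches Toys
  - product 4 (Laptop): category_id=3 -> matches Outdoor
  - product 5 (Pen): category_id=4 -> matches Apparel
  - product 6 (Headphones): category_id=NULL, no match -> kept with NULL
All 6 rows appear; 1 has NULL category.

SQL:
SELECT a.name, b.name AS category
FROM products a
LEFT JOIN categories b ON a.category_id = b.id

Result:
name       | category
-----------+---------
Router     | Tools   
Phone      | Outdoor 
Notebook   | Toys    
Laptop     | Outdoor 
Pen        | Apparel 
Headphones | NULL    


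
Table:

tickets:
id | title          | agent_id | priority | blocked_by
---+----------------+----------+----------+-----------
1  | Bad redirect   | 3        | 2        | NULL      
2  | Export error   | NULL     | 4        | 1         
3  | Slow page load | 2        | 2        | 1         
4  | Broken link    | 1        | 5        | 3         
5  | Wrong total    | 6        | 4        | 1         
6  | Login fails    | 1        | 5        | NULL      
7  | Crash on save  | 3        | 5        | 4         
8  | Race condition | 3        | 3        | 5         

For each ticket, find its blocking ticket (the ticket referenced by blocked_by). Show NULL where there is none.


This is a self-join: tickets is joined to a second copy of itself, matching each row's blocked_by to another row's id. Use LEFT JOIN so rows with blocked_by=NULL are kept.
  - ticket 1 (Bad redirect): blocked_by=NULL -> NULL
  - ticket 2 (Export error): blocked_by=1 -> Bad redirect
  - ticket 3 (Slow page load): blocked_by=1 -> Bad redirect
  - ticket 4 (Broken link): blocked_by=3 -> Slow page load
  - ticket 5 (Wrong total): blocked_by=1 -> Bad redirect
  - ticket 6 (Login fails): blocked_by=NULL -> NULL
  - ticket 7 (Crash on save): blocked_by=4 -> Broken link
  - ticket 8 (Race condition): blocked_by=5 -> Wrong total

SQL:
SELECT a.title AS item, b.title AS blocked_by
FROM tickets a
LEFT JOIN tickets b ON a.blocked_by = b.id

Result:
item           | blocked_by    
---------------+---------------
Bad redirect   | NULL          
Export error   | Bad redirect  
Slow page load | Bad redirect  
Broken link    | Slow page load
Wrong total    | Bad redirect  
Login fails    | NULL          
Crash on save  | Broken link   
Race condition | Wrong total   


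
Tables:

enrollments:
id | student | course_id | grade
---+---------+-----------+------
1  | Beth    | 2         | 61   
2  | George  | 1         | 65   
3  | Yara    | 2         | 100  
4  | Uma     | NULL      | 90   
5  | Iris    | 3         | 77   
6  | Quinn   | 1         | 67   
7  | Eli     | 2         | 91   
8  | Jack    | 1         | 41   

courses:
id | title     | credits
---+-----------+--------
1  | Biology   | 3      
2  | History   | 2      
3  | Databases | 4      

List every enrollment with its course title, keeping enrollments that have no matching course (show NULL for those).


LEFT JOIN keeps every row from enrollments (the left table); where course_id has no match in courses, the course columns become NULL. Walk through each enrollment:
  - enrollment 1 (Beth): course_id=2 -> matches History
  - enrollment 2 (George): course_id=1 -> matches Biology
  - enrollment 3 (Yara): course_id=2 -> matches History
  - enrollment 4 (Uma): course_id=NULL, no match -> kept with NULL
  - enrollment 5 (Iris): course_id=3 -> matches Databases
  - enrollment 6 (Quinn): course_id=1 -> matches Biology
  - enrollment 7 (Eli): course_id=2 -> matches History
  - enrollment 8 (Jack): course_id=1 -> matches Biology
All 8 rows appear; 1 has NULL course.

SQL:
SELECT a.student, b.title AS course
FROM enrollments a
LEFT JOIN courses b ON a.course_id = b.id

Result:
student | course   
--------+----------
Beth    | History  
George  | Biology  
Yara    | History  
Uma     | NULL     
Iris    | Databases
Quinn   | Biology  
Eli     | History  
Jack    | Biology  


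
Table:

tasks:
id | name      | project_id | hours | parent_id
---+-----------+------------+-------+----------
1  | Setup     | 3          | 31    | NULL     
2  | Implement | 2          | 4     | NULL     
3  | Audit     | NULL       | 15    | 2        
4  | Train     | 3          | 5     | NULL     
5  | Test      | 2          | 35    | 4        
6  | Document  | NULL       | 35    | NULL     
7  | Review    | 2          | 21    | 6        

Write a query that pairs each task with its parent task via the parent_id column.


This is a self-join: tasks is joined to a second copy of itself, matching each row's parent_id to another row's id. Use LEFT JOIN so rows with parent_id=NULL are kept.
  - task 1 (Setup): parent_id=NULL -> NULL
  - task 2 (Implement): parent_id=NULL -> NULL
  - task 3 (Audit): parent_id=2 -> Implement
  - task 4 (Train): parent_id=NULL -> NULL
  - task 5 (Test): parent_id=4 -> Train
  - task 6 (Document): parent_id=NULL -> NULL
  - task 7 (Review): parent_id=6 -> Document

SQL:
SELECT a.name AS item, b.name AS parent
FROM tasks a
LEFT JOIN tasks b ON a.parent_id = b.id

Result:
item      | parent   
----------+----------
Setup     | NULL     
Implement | NULL     
Audit     | Implement
Train     | NULL     
Test      | Train    
Document  | NULL     
Review    | Document 


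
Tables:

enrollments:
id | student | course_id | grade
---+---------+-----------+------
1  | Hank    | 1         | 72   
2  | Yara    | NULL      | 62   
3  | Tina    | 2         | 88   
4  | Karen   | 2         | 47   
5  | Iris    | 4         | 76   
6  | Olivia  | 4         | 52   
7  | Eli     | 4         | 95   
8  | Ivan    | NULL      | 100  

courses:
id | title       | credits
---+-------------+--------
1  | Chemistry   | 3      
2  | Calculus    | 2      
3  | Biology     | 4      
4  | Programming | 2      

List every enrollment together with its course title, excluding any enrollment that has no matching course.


INNER JOIN keeps only enrollments rows whose course_id matches an id in courses. Walk through each enrollment:
  - enrollment 1 (Hank): course_id=1 -> matches Chemistry
  - enrollment 2 (Yara): course_id=NULL, no match -> dropped
  - enrollment 3 (Tina): course_id=2 -> matches Calculus
  - enrollment 4 (Karen): course_id=2 -> matches Calculus
  - enrollment 5 (Iris): course_id=4 -> matches Programming
  - enrollment 6 (Olivia): course_id=4 -> matches Programming
  - enrollment 7 (Eli): course_id=4 -> matches Programming
  - enrollment 8 (Ivan): course_id=NULL, no match -> dropped
So 2 of 8 rows are dropped.

SQL:
SELECT a.student, b.title AS course
FROM enrollments a
INNER JOIN courses b ON a.course_id = b.id

Result:
student | course     
--------+------------
Hank    | Chemistry  
Tina    | Calculus   
Karen   | Calculus   
Iris    | Programming
Olivia  | Programming
Eli     | Programming


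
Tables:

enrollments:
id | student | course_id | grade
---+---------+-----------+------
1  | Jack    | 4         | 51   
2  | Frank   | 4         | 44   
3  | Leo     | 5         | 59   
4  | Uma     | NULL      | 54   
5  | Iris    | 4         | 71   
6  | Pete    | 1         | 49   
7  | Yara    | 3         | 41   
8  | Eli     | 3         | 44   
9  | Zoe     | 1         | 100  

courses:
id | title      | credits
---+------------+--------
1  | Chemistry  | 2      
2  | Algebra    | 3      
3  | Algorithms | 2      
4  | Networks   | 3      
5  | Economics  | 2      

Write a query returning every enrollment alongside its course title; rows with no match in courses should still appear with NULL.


LEFT JOIN keeps every row from enrollments (the left table); where course_id has no match in courses, the course columns become NULL. Walk through each enrollment:
  - enrollment 1 (Jack): course_id=4 -> matches Networks
  - enrollment 2 (Frank): course_id=4 -> matches Networks
  - enrollment 3 (Leo): course_id=5 -> matches Economics
  - enrollment 4 (Uma): course_id=NULL, no match -> kept with NULL
  - enrollment 5 (Iris): course_id=4 -> matches Networks
  - enrollment 6 (Pete): course_id=1 -> matches Chemistry
  - enrollment 7 (Yara): course_id=3 -> matches Algorithms
  - enrollment 8 (Eli): course_id=3 -> matches Algorithms
  - enrollment 9 (Zoe): course_id=1 -> matches Chemistry
All 9 rows appear; 1 has NULL course.

SQL:
SELECT a.student, b.title AS course
FROM enrollments a
LEFT JOIN courses b ON a.course_id = b.id

Result:
student | course    
--------+-----------
Jack    | Networks  
Frank   | Networks  
Leo     | Economics 
Uma     | NULL      
Iris    | Networks  
Pete    | Chemistry 
Yara    | Algorithms
Eli     | Algorithms
Zoe     | Chemistry 


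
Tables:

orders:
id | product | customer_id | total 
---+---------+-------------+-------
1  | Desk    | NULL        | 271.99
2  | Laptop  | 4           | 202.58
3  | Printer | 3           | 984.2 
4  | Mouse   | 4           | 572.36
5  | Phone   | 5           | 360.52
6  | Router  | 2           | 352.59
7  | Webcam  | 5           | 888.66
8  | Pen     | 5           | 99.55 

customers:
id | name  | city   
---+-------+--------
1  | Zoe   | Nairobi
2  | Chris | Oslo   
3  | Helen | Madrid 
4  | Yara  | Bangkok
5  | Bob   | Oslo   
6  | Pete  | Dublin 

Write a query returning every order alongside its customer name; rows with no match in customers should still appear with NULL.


LEFT JOIN keeps every row from orders (the left table); where customer_id has no match in customers, the customer columns become NULL. Walk through each order:
  - order 1 (Desk): customer_id=NULL, no match -> kept with NULL
  - order 2 (Laptop): customer_id=4 -> matches Yara
  - order 3 (Printer): customer_id=3 -> matches Helen
  - order 4 (Mouse): customer_id=4 -> matches Yara
  - order 5 (Phone): customer_id=5 -> matches Bob
  - order 6 (Router): customer_id=2 -> matches Chris
  - order 7 (Webcam): customer_id=5 -> matches Bob
  - order 8 (Pen): customer_id=5 -> matches Bob
All 8 rows appear; 1 has NULL customer.

SQL:
SELECT a.product, b.name AS customer
FROM orders a
LEFT JOIN customers b ON a.customer_id = b.id

Result:
product | customer
--------+---------
Desk    | NULL    
Laptop  | Yara    
Printer | Helen   
Mouse   | Yara    
Phone   | Bob     
Router  | Chris   
Webcam  | Bob     
Pen     | Bob     


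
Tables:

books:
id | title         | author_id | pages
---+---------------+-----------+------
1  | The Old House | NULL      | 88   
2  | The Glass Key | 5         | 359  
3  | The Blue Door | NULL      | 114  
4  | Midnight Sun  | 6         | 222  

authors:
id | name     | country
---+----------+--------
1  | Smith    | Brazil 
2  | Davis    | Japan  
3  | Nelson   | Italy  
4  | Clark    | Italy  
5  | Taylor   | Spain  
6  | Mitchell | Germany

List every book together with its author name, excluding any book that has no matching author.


INNER JOIN keeps only books rows whose author_id matches an id in authors. Walk through each book:
  - book 1 (The Old House): author_id=NULL, no match -> dropped
  - book 2 (The Glass Key): author_id=5 -> matches Taylor
  - book 3 (The Blue Door): author_id=NULL, no match -> dropped
  - book 4 (Midnight Sun): author_id=6 -> matches Mitchell
So 2 of 4 rows are dropped.

SQL:
SELECT a.title, b.name AS author
FROM books a
INNER JOIN authors b ON a.author_id = b.id

Result:
title         | author  
--------------+---------
The Glass Key | Taylor  
Midnight Sun  | Mitchell


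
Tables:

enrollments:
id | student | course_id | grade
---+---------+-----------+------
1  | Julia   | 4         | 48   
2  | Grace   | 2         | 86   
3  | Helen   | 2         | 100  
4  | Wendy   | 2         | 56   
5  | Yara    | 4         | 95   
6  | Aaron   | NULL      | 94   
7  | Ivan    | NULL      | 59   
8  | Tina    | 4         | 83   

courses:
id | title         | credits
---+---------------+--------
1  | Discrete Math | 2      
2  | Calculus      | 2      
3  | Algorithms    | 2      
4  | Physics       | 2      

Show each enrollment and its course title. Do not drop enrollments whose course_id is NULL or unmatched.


LEFT JOIN keeps every row from enrollments (the left table); where course_id has no match in courses, the course columns become NULL. Walk through each enrollment:
  - enrollment 1 (Julia): course_id=4 -> matches Physics
  - enrollment 2 (Grace): course_id=2 -> matches Calculus
  - enrollment 3 (Helen): course_id=2 -> matches Calculus
  - enrollment 4 (Wendy): course_id=2 -> matches Calculus
  - enrollment 5 (Yara): course_id=4 -> matches Physics
  - enrollment 6 (Aaron): course_id=NULL, no match -> kept with NULL
  - enrollment 7 (Ivan): course_id=NULL, no match -> kept with NULL
  - enrollment 8 (Tina): course_id=4 -> matches Physics
All 8 rows appear; 2 have NULL course.

SQL:
SELECT a.student, b.title AS course
FROM enrollments a
LEFT JOIN courses b ON a.course_id = b.id

Result:
student | course  
--------+---------
Julia   | Physics 
Grace   | Calculus
Helen   | Calculus
Wendy   | Calculus
Yara    | Physics 
Aaron   | NULL    
Ivan    | NULL    
Tina    | Physics 


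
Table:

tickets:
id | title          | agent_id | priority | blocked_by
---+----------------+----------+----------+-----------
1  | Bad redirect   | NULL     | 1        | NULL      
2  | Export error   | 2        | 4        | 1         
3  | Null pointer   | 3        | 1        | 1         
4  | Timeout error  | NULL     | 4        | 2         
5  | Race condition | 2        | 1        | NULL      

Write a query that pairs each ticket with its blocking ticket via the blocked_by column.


This is a self-join: tickets is joined to a second copy of itself, matching each row's blocked_by to another row's id. Use LEFT JOIN so rows with blocked_by=NULL are kept.
  - ticket 1 (Bad redirect): blocked_by=NULL -> NULL
  - ticket 2 (Export error): blocked_by=1 -> Bad redirect
  - ticket 3 (Null pointer): blocked_by=1 -> Bad redirect
  - ticket 4 (Timeout error): blocked_by=2 -> Export error
  - ticket 5 (Race condition): blocked_by=NULL -> NULL

SQL:
SELECT a.title AS item, b.title AS blocked_by
FROM tickets a
LEFT JOIN tickets b ON a.blocked_by = b.id

Result:
item           | blocked_by  
---------------+-------------
Bad redirect   | NULL        
Export error   | Bad redirect
Null pointer   | Bad redirect
Timeout error  | Export error
Race condition | NULL        


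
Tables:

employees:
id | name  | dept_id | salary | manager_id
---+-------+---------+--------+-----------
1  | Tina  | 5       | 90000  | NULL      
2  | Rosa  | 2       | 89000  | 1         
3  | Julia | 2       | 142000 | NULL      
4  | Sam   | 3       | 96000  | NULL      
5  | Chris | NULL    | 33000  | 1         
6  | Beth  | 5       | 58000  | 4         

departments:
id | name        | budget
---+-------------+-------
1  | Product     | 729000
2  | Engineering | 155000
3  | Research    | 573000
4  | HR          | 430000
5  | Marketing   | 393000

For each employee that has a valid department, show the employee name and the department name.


INNER JOIN keeps only employees rows whose dept_id matches an id in departments. Walk through each employee:
  - employee 1 (Tina): dept_id=5 -> matches Marketing
  - employee 2 (Rosa): dept_id=2 -> matches Engineering
  - employee 3 (Julia): dept_id=2 -> matches Engineering
  - employee 4 (Sam): dept_id=3 -> matches Research
  - employee 5 (Chris): dept_id=NULL, no match -> dropped
  - employee 6 (Beth): dept_id=5 -> matches Marketing
So 1 of 6 rows is dropped.

SQL:
SELECT a.name, b.name AS department
FROM employees a
INNER JOIN departments b ON a.dept_id = b.id

Result:
name  | department 
------+------------
Tina  | Marketing  
Rosa  | Engineering
Julia | Engineering
Sam   | Research   
Beth  | Marketing  


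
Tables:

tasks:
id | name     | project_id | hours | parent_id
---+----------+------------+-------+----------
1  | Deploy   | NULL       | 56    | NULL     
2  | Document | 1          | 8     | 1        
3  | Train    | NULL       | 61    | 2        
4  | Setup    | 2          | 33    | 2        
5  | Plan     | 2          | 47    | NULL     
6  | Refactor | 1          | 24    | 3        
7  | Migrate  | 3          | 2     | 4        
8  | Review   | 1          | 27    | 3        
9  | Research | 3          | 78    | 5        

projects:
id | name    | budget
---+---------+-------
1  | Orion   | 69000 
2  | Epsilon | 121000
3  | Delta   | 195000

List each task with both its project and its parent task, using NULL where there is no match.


Two LEFT JOINs from the same base table tasks: one to projects via project_id, one to tasks itself via parent_id. Both are LEFT so every task is preserved.
Match against projects:
  - task 1 (Deploy): project_id=NULL, no match -> kept with NULL
  - task 2 (Document): project_id=1 -> matches Orion
  - task 3 (Train): project_id=NULL, no match -> kept with NULL
  - task 4 (Setup): project_id=2 -> matches Epsilon
  - task 5 (Plan): project_id=2 -> matches Epsilon
  - task 6 (Refactor): project_id=1 -> matches Orion
  - task 7 (Migrate): project_id=3 -> matches Delta
  - task 8 (Review): project_id=1 -> matches Orion
  - task 9 (Research): project_id=3 -> matches Delta
Match against tasks (self):
  - task 1 (Deploy): parent_id=NULL -> NULL
  - task 2 (Document): parent_id=1 -> Deploy
  - task 3 (Train): parent_id=2 -> Document
  - task 4 (Setup): parent_id=2 -> Document
  - task 5 (Plan): parent_id=NULL -> NULL
  - task 6 (Refactor): parent_id=3 -> Train
  - task 7 (Migrate): parent_id=4 -> Setup
  - task 8 (Review): parent_id=3 -> Train
  - task 9 (Research): parent_id=5 -> Plan

SQL:
SELECT a.name, b.name AS project, c.name AS parent
FROM tasks a
LEFT JOIN projects b ON a.project_id = b.id
LEFT JOIN tasks c ON a.parent_id = c.id

Result:
name     | project | parent  
---------+---------+---------
Deploy   | NULL    | NULL    
Document | Orion   | Deploy  
Train    | NULL    | Document
Setup    | Epsilon | Document
Plan     | Epsilon | NULL    
Refactor | Orion   | Train   
Migrate  | Delta   | Setup   
Review   | Orion   | Train   
Research | Delta   | Plan    


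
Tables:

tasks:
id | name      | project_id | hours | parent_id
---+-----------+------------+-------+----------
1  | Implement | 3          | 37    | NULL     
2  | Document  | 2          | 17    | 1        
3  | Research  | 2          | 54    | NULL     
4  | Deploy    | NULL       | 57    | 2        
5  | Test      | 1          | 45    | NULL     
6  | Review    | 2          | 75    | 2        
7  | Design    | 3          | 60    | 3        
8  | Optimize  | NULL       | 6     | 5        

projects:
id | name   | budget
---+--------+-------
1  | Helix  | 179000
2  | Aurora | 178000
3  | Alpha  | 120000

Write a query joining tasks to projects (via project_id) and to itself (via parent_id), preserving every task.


Two LEFT JOINs from the same base table tasks: one to projects via project_id, one to tasks itself via parent_id. Both are LEFT so every task is preserved.
Match against projects:
  - task 1 (Implement): project_id=3 -> matches Alpha
  - task 2 (Document): project_id=2 -> matches Aurora
  - task 3 (Research): project_id=2 -> matches Aurora
  - task 4 (Deploy): project_id=NULL, no match -> kept with NULL
  - task 5 (Test): project_id=1 -> matches Helix
  - task 6 (Review): project_id=2 -> matches Aurora
  - task 7 (Design): project_id=3 -> matches Alpha
  - task 8 (Optimize): project_id=NULL, no match -> kept with NULL
Match against tasks (self):
  - task 1 (Implement): parent_id=NULL -> NULL
  - task 2 (Document): parent_id=1 -> Implement
  - task 3 (Research): parent_id=NULL -> NULL
  - task 4 (Deploy): parent_id=2 -> Document
  - task 5 (Test): parent_id=NULL -> NULL
  - task 6 (Review): parent_id=2 -> Document
  - task 7 (Design): parent_id=3 -> Research
  - task 8 (Optimize): parent_id=5 -> Test

SQL:
SELECT a.name, b.name AS project, c.name AS parent
FROM tasks a
LEFT JOIN projects b ON a.project_id = b.id
LEFT JOIN tasks c ON a.parent_id = c.id

Result:
name      | project | parent   
----------+---------+----------
Implement | Alpha   | NULL     
Document  | Aurora  | Implement
Research  | Aurora  | NULL     
Deploy    | NULL    | Document 
Test      | Helix   | NULL     
Review    | Aurora  | Document 
Design    | Alpha   | Research 
Optimize  | NULL    | Test     
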